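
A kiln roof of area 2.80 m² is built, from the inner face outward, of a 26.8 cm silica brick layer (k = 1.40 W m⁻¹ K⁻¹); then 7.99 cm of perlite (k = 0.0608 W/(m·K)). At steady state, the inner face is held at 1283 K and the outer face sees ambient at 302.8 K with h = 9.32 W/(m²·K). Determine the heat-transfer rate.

Q = 1700 W

Resistance network (inner→outer):
  R_silica brick = L/(kA) = 0.268/(1.40·2.80) = 0.06837 K/W
  R_perlite = L/(kA) = 0.0799/(0.0608·2.80) = 0.4693 K/W
  R_conv,out = 1/(hA) = 1/(9.32·2.80) = 0.03832 K/W
ΣR = 0.06837 + 0.4693 + 0.03832 = 0.5760 K/W
Q = ΔT/ΣR = (1283 K − 302.8 K)/0.5760 = 1700 W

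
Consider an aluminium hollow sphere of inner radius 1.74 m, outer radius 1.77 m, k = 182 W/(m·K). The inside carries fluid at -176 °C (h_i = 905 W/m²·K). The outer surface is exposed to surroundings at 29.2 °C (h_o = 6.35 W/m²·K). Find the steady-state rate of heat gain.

Q = 50.9 kW

Series thermal resistances, inner to outer:
  R_conv,in = 1/(4πr²h) = 1/(4π·1.74²·905) = 2.904×10^-5 K/W
  R_aluminium = (1/1.74 − 1/1.77)/(4πk) = 0.009741/(4π·182) = 4.259×10^-6 K/W
  R_conv,out = 1/(4πr²h) = 1/(4π·1.77²·6.35) = 0.004000 K/W
ΣR = 2.904×10^-5 + 4.259×10^-6 + 0.004000 = 0.004033 K/W
Q = ΔT/ΣR = (-176 °C − 29.2 °C)/0.004033 = -50900 W
(Negative Q ⇒ heat flows inward; heat gain = 50900 W.)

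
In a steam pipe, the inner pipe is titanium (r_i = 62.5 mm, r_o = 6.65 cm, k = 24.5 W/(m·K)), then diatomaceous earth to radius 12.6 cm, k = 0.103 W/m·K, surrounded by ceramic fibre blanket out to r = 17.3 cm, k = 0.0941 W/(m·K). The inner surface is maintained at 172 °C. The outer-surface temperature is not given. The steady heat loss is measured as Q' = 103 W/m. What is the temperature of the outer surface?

Sum the resistances:
  R'_titanium = ln(0.0665/0.0625)/(2πk) = 0.06204/(2π·24.5) = 4.030×10^-4 m·K/W
  R'_diatomaceous earth = ln(0.126/0.0665)/(2πk) = 0.6391/(2π·0.103) = 0.9875 m·K/W
  R'_ceramic fibre blanket = ln(0.173/0.126)/(2πk) = 0.3170/(2π·0.0941) = 0.5362 m·K/W
ΣR = 1.524 m·K/W
ΔT = Q'·ΣR = 103 × 1.524 = 157.0 K
Heat flows outward, so T_out = T_in − ΔT = 172 − 157.0 = 15.0 °C

T_out = 15.0 °C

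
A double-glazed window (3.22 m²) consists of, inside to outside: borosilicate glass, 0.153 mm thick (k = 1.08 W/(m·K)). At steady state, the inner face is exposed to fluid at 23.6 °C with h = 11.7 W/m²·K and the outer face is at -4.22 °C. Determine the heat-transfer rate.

Treat each layer as a resistance in series:
  R_conv,in = 1/(hA) = 1/(11.7·3.22) = 0.02654 K/W
  R_borosilicate glass = L/(kA) = 1.53×10^-4/(1.08·3.22) = 4.400×10^-5 K/W
ΣR = 0.02654 + 4.400×10^-5 = 0.02658 K/W
Q = ΔT/ΣR = (23.6 °C − -4.22 °C)/0.02658 = 1050 W

Q = 1050 W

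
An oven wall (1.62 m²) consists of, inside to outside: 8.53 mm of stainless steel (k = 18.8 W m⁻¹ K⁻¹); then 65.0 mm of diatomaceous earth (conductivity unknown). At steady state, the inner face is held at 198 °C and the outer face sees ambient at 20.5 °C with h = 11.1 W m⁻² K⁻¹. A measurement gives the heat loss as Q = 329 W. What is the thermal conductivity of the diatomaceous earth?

k = 0.0830 W/m·K

ΣR = ΔT/Q = |198 − 20.5|/329 = 0.5395 K/W
Known resistances:
  R_stainless steel = L/(kA) = 0.00853/(18.8·1.62) = 2.801×10^-4 K/W
  R_conv,out = 1/(hA) = 1/(11.1·1.62) = 0.05561 K/W
R_diatomaceous earth = ΣR − ΣR_known = 0.5395 − 0.05589 = 0.4836 K/W
L/(kA) = 0.4836 ⇒ k = 0.0650/(0.4836·1.62) = 0.0830 W/m·K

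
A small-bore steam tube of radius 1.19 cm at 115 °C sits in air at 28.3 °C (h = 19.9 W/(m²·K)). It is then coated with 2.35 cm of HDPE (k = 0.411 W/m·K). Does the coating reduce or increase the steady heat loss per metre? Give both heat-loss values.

Critical radius for a cylinder: r_cr = k/h = 0.0207 m = 2.07 cm.
Outer radius after coating: r₂ = 0.0119 + 0.0235 = 0.0354 m.
r₁ < r_cr < r₂: heat loss rises to a maximum at r_cr then falls. Whether the coating helps depends on whether Q(r₂) has dropped back below Q(r₁).
Bare: R = 1/(2πr₁h) = 0.6721 m·K/W; Q = 86.7/0.6721 = 129 W/m.
Coated: R = R_cond + R_conv = 0.6481 m·K/W; Q = 86.7/0.6481 = 134 W/m.

increases: 129 → 134 W/m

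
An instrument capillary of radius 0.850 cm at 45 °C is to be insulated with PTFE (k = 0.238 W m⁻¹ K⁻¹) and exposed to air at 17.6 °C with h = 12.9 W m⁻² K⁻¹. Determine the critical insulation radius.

For a cylinder, r_cr = k_ins/h = 0.238/12.9 = 0.0184 m = 1.84 cm

r_cr = 1.84 cm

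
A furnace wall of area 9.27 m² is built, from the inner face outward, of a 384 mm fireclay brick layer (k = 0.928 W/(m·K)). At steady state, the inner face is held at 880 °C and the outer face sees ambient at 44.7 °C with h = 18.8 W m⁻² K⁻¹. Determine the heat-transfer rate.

Q = 16600 W

Treat each layer as a resistance in series:
  R_fireclay brick = L/(kA) = 0.384/(0.928·9.27) = 0.04464 K/W
  R_conv,out = 1/(hA) = 1/(18.8·9.27) = 0.005738 K/W
ΣR = 0.04464 + 0.005738 = 0.05038 K/W
Q = ΔT/ΣR = (880 °C − 44.7 °C)/0.05038 = 16600 W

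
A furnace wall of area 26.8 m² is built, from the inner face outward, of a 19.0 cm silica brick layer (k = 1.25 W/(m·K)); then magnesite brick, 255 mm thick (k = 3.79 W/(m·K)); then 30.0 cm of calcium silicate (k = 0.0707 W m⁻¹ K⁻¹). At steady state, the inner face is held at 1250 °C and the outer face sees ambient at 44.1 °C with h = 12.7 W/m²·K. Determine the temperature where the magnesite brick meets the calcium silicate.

Treat each layer as a resistance in series:
  R_silica brick = L/(kA) = 0.190/(1.25·26.8) = 0.005672 K/W
  R_magnesite brick = L/(kA) = 0.255/(3.79·26.8) = 0.002511 K/W
  R_calcium silicate = L/(kA) = 0.300/(0.0707·26.8) = 0.1583 K/W
  R_conv,out = 1/(hA) = 1/(12.7·26.8) = 0.002938 K/W
ΣR = 0.005672 + 0.002511 + 0.1583 + 0.002938 = 0.1694 K/W
Q = ΔT/ΣR = (1250 °C − 44.1 °C)/0.1694 = 7119 W
From the inner boundary to the magnesite brick/calcium silicate interface, ΣR_partial = 0.008183 K/W.
T_interface = T_in − Q·ΣR_partial = 1250 °C − (7119)(0.008183) = 1192 °C

T = 1192 °C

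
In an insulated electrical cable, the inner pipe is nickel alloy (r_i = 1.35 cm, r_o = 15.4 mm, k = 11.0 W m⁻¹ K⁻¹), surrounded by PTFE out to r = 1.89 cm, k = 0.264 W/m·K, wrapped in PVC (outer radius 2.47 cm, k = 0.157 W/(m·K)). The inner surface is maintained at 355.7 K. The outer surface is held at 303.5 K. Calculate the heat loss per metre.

Q' = 132 W/m

Treat each layer as a resistance in series:
  R'_nickel alloy = ln(0.0154/0.0135)/(2πk) = 0.1317/(2π·11.0) = 0.001905 m·K/W
  R'_PTFE = ln(0.0189/0.0154)/(2πk) = 0.2048/(2π·0.264) = 0.1235 m·K/W
  R'_PVC = ln(0.0247/0.0189)/(2πk) = 0.2676/(2π·0.157) = 0.2713 m·K/W
ΣR = 0.001905 + 0.1235 + 0.2713 = 0.3967 m·K/W
Q' = ΔT/ΣR = (355.7 K − 303.5 K)/0.3967 = 132 W/m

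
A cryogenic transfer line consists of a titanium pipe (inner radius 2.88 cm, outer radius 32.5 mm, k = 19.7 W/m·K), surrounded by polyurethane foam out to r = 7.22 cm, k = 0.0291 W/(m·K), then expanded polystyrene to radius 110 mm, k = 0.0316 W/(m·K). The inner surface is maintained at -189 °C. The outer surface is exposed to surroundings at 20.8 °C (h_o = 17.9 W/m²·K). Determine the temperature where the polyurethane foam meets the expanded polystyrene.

Resistance network (inner→outer):
  R'_titanium = ln(0.0325/0.0288)/(2πk) = 0.1209/(2π·19.7) = 9.765×10^-4 m·K/W
  R'_polyurethane foam = ln(0.0722/0.0325)/(2πk) = 0.7982/(2π·0.0291) = 4.366 m·K/W
  R'_expanded polystyrene = ln(0.110/0.0722)/(2πk) = 0.4210/(2π·0.0316) = 2.121 m·K/W
  R'_conv,out = 1/(2πr h) = 1/(2π·0.110·17.9) = 0.08083 m·K/W
ΣR = 9.765×10^-4 + 4.366 + 2.121 + 0.08083 = 6.569 m·K/W
Q' = ΔT/ΣR = (-189 °C − 20.8 °C)/6.569 = -31.94 W/m
From the inner boundary to the polyurethane foam/expanded polystyrene interface, ΣR_partial = 4.367 m·K/W.
T_interface = T_in − Q'·ΣR_partial = -189 °C − (-31.94)(4.367) = -49.5 °C

T = -49.5 °C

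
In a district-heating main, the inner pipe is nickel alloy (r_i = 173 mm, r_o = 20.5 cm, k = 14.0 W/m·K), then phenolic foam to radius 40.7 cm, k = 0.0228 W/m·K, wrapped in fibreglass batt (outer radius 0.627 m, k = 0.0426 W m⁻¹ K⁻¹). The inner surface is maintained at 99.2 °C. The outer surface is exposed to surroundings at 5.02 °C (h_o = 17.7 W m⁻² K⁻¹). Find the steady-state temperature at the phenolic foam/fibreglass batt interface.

T = 28.9 °C

Treat each layer as a resistance in series:
  R'_nickel alloy = ln(0.205/0.173)/(2πk) = 0.1697/(2π·14.0) = 0.001929 m·K/W
  R'_phenolic foam = ln(0.407/0.205)/(2πk) = 0.6858/(2π·0.0228) = 4.787 m·K/W
  R'_fibreglass batt = ln(0.627/0.407)/(2πk) = 0.4321/(2π·0.0426) = 1.614 m·K/W
  R'_conv,out = 1/(2πr h) = 1/(2π·0.627·17.7) = 0.01434 m·K/W
ΣR = 0.001929 + 4.787 + 1.614 + 0.01434 = 6.417 m·K/W
Q' = ΔT/ΣR = (99.2 °C − 5.02 °C)/6.417 = 14.68 W/m
From the inner boundary to the phenolic foam/fibreglass batt interface, ΣR_partial = 4.789 m·K/W.
T_interface = T_in − Q'·ΣR_partial = 99.2 °C − (14.68)(4.789) = 28.9 °C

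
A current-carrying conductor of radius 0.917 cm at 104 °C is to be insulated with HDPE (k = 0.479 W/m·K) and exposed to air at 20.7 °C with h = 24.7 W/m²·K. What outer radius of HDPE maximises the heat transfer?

For a cylinder, r_cr = k_ins/h = 0.479/24.7 = 0.0194 m = 1.94 cm

r_cr = 1.94 cm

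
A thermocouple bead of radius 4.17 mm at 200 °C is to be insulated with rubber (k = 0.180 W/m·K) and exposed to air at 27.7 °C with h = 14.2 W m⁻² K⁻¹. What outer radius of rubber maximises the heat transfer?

For a sphere, r_cr = 2k_ins/h = 2·0.180/14.2 = 0.0254 m = 2.54 cm

r_cr = 2.54 cm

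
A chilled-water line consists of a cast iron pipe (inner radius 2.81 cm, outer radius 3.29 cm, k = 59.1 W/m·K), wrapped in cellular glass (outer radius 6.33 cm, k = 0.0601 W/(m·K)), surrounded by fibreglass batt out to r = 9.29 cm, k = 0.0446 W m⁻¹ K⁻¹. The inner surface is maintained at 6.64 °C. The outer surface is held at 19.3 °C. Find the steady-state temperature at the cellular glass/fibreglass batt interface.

T = 13.7 °C

Series thermal resistances, inner to outer:
  R'_cast iron = ln(0.0329/0.0281)/(2πk) = 0.1577/(2π·59.1) = 4.247×10^-4 m·K/W
  R'_cellular glass = ln(0.0633/0.0329)/(2πk) = 0.6544/(2π·0.0601) = 1.733 m·K/W
  R'_fibreglass batt = ln(0.0929/0.0633)/(2πk) = 0.3836/(2π·0.0446) = 1.369 m·K/W
ΣR = 4.247×10^-4 + 1.733 + 1.369 = 3.102 m·K/W
Q' = ΔT/ΣR = (6.64 °C − 19.3 °C)/3.102 = -4.081 W/m
From the inner boundary to the cellular glass/fibreglass batt interface, ΣR_partial = 1.733 m·K/W.
T_interface = T_in − Q'·ΣR_partial = 6.64 °C − (-4.081)(1.733) = 13.7 °C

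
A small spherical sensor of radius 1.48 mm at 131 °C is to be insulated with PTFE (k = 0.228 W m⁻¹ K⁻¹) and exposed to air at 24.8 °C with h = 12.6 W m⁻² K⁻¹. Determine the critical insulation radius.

For a sphere, r_cr = 2k_ins/h = 2·0.228/12.6 = 0.0362 m = 3.62 cm

r_cr = 3.62 cm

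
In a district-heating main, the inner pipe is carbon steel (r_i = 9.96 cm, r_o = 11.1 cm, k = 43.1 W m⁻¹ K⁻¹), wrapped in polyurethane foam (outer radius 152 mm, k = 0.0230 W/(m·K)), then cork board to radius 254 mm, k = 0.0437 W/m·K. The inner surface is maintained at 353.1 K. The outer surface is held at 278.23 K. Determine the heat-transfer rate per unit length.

Q' = 18.5 W/m

Series thermal resistances, inner to outer:
  R'_carbon steel = ln(0.111/0.0996)/(2πk) = 0.1084/(2π·43.1) = 4.002×10^-4 m·K/W
  R'_polyurethane foam = ln(0.152/0.111)/(2πk) = 0.3144/(2π·0.0230) = 2.175 m·K/W
  R'_cork board = ln(0.254/0.152)/(2πk) = 0.5135/(2π·0.0437) = 1.870 m·K/W
ΣR = 4.002×10^-4 + 2.175 + 1.870 = 4.045 m·K/W
Q' = ΔT/ΣR = (353.1 K − 278.23 K)/4.045 = 18.5 W/m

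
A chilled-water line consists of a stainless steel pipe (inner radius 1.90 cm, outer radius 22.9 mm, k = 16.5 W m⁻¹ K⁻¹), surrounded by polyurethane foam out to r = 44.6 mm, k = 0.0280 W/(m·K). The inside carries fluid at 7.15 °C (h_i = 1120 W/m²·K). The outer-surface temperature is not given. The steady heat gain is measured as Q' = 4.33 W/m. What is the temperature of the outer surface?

Series resistances:
  R'_conv,in = 1/(2πr h) = 1/(2π·0.0190·1120) = 0.007479 m·K/W
  R'_stainless steel = ln(0.0229/0.0190)/(2πk) = 0.1867/(2π·16.5) = 0.001801 m·K/W
  R'_polyurethane foam = ln(0.0446/0.0229)/(2πk) = 0.6666/(2π·0.0280) = 3.789 m·K/W
ΣR = 3.798 m·K/W
ΔT = Q'·ΣR = 4.33 × 3.798 = 16.45 K
Heat flows inward, so T_out = T_in + ΔT = 7.15 + 16.45 = 23.6 °C

T_out = 23.6 °C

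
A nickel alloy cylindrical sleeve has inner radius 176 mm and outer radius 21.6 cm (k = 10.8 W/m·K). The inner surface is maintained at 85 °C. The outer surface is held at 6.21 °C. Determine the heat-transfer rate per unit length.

Q' = 26.1 kW/m

Q' = 2πk·ΔT/ln(r₂/r₁) = 2π × 10.8 × 78.79 / ln(0.216/0.176) = 26100 W/m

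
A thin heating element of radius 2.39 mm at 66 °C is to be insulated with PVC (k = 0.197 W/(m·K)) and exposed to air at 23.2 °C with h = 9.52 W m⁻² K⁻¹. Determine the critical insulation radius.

r_cr = 2.07 cm

For a cylinder, r_cr = k_ins/h = 0.197/9.52 = 0.0207 m = 2.07 cm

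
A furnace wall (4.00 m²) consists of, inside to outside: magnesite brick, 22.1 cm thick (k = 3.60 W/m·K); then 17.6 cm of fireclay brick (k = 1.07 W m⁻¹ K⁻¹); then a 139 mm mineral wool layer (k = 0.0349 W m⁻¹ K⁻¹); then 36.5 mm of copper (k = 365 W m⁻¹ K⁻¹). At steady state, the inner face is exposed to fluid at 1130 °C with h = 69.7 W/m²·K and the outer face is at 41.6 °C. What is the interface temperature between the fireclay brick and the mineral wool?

T = 1068 °C

Series thermal resistances, inner to outer:
  R_conv,in = 1/(hA) = 1/(69.7·4.00) = 0.003587 K/W
  R_magnesite brick = L/(kA) = 0.221/(3.60·4.00) = 0.01535 K/W
  R_fireclay brick = L/(kA) = 0.176/(1.07·4.00) = 0.04112 K/W
  R_mineral wool = L/(kA) = 0.139/(0.0349·4.00) = 0.9957 K/W
  R_copper = L/(kA) = 0.0365/(365·4.00) = 2.500×10^-5 K/W
ΣR = 0.003587 + 0.01535 + 0.04112 + 0.9957 + 2.500×10^-5 = 1.056 K/W
Q = ΔT/ΣR = (1130 °C − 41.6 °C)/1.056 = 1031 W
From the inner boundary to the fireclay brick/mineral wool interface, ΣR_partial = 0.06006 K/W.
T_interface = T_in − Q·ΣR_partial = 1130 °C − (1031)(0.06006) = 1068 °C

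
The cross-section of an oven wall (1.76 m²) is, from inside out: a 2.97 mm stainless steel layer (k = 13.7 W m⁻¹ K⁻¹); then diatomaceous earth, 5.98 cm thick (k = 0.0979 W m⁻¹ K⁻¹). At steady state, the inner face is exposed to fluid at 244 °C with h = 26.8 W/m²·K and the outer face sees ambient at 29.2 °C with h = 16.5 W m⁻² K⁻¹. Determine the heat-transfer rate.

Treat each layer as a resistance in series:
  R_conv,in = 1/(hA) = 1/(26.8·1.76) = 0.02120 K/W
  R_stainless steel = L/(kA) = 0.00297/(13.7·1.76) = 1.232×10^-4 K/W
  R_diatomaceous earth = L/(kA) = 0.0598/(0.0979·1.76) = 0.3471 K/W
  R_conv,out = 1/(hA) = 1/(16.5·1.76) = 0.03444 K/W
ΣR = 0.02120 + 1.232×10^-4 + 0.3471 + 0.03444 = 0.4029 K/W
Q = ΔT/ΣR = (244 °C − 29.2 °C)/0.4029 = 533 W

Q = 533 W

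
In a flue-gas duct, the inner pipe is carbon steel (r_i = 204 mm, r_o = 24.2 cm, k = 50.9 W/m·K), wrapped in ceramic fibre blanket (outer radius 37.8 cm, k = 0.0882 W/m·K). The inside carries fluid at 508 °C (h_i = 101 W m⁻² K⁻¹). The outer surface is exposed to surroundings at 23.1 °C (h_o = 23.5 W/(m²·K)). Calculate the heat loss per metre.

Q' = 584 W/m

Resistance network (inner→outer):
  R'_conv,in = 1/(2πr h) = 1/(2π·0.204·101) = 0.007724 m·K/W
  R'_carbon steel = ln(0.242/0.204)/(2πk) = 0.1708/(2π·50.9) = 5.341×10^-4 m·K/W
  R'_ceramic fibre blanket = ln(0.378/0.242)/(2πk) = 0.4460/(2π·0.0882) = 0.8047 m·K/W
  R'_conv,out = 1/(2πr h) = 1/(2π·0.378·23.5) = 0.01792 m·K/W
ΣR = 0.007724 + 5.341×10^-4 + 0.8047 + 0.01792 = 0.8309 m·K/W
Q' = ΔT/ΣR = (508 °C − 23.1 °C)/0.8309 = 584 W/m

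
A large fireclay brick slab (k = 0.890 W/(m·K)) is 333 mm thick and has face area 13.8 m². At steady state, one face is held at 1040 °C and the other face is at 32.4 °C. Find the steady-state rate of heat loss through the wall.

Q = 37.2 kW

Q = kA·ΔT/L = 0.890 × 13.8 × |1040 °C − 32.4 °C| / 0.333 = 37200 W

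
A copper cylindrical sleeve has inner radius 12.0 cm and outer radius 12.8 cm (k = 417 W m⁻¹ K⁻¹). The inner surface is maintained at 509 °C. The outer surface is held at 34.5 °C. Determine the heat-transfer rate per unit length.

Q' = 1.93×10^7 W/m

Q' = 2πk·ΔT/ln(r₂/r₁) = 2π × 417 × 474.5 / ln(0.128/0.120) = 1.93×10^7 W/m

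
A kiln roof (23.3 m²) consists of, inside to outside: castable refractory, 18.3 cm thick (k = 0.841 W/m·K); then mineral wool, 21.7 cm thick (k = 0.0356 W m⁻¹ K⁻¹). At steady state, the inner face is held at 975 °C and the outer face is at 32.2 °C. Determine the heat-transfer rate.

Series thermal resistances, inner to outer:
  R_castable refractory = L/(kA) = 0.183/(0.841·23.3) = 0.009339 K/W
  R_mineral wool = L/(kA) = 0.217/(0.0356·23.3) = 0.2616 K/W
ΣR = 0.009339 + 0.2616 = 0.2709 K/W
Q = ΔT/ΣR = (975 °C − 32.2 °C)/0.2709 = 3480 W

Q = 3.48 kW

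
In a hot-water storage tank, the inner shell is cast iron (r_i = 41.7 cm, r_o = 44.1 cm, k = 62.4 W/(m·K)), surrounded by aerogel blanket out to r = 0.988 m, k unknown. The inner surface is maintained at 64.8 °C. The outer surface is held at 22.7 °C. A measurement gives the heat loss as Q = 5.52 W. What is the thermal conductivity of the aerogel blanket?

ΣR = ΔT/Q = |64.8 − 22.7|/5.52 = 7.627 K/W
Known resistances:
  R_cast iron = (1/0.417 − 1/0.441)/(4πk) = 0.1305/(4π·62.4) = 1.664×10^-4 K/W
R_aerogel blanket = ΣR − ΣR_known = 7.627 − 1.664×10^-4 = 7.627 K/W
(1/r₁−1/r₂)/(4πk) = 7.627 ⇒ k = 1.255/(4π·7.627) = 0.0131 W/m·K

k = 0.0131 W/m·K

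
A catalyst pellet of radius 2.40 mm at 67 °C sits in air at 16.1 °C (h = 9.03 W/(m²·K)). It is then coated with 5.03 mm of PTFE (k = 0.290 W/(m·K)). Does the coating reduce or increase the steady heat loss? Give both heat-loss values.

increases: 0.0333 → 0.215 W

Critical radius for a sphere: r_cr = 2k/h = 0.0642 m = 6.42 cm.
Outer radius after coating: r₂ = 0.00240 + 0.00503 = 0.00743 m.
Since r₁ < r_cr and r₂ ≤ r_cr, the coating moves toward the maximum at r_cr — heat loss rises.
Bare: R = 1/(4πr₁²h) = 1530 K/W; Q = 50.9/1530 = 0.0333 W.
Coated: R = R_cond + R_conv = 237.0 K/W; Q = 50.9/237.0 = 0.215 W.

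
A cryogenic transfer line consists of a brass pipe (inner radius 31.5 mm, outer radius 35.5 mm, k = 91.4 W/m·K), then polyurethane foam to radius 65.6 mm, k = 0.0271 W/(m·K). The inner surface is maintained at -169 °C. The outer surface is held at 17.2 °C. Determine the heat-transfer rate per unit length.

Treat each layer as a resistance in series:
  R'_brass = ln(0.0355/0.0315)/(2πk) = 0.1195/(2π·91.4) = 2.082×10^-4 m·K/W
  R'_polyurethane foam = ln(0.0656/0.0355)/(2πk) = 0.6140/(2π·0.0271) = 3.606 m·K/W
ΣR = 2.082×10^-4 + 3.606 = 3.606 m·K/W
Q' = ΔT/ΣR = (-169 °C − 17.2 °C)/3.606 = -51.6 W/m
(Negative Q' ⇒ heat flows inward; heat gain = 51.6 W/m.)

Q' = 51.6 W/m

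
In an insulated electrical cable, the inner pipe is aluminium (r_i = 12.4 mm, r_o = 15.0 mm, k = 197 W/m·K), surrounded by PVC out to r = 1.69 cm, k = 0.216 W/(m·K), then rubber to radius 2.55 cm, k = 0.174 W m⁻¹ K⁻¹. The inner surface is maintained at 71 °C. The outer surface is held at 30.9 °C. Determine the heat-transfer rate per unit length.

Series thermal resistances, inner to outer:
  R'_aluminium = ln(0.0150/0.0124)/(2πk) = 0.1904/(2π·197) = 1.538×10^-4 m·K/W
  R'_PVC = ln(0.0169/0.0150)/(2πk) = 0.1193/(2π·0.216) = 0.08788 m·K/W
  R'_rubber = ln(0.0255/0.0169)/(2πk) = 0.4114/(2π·0.174) = 0.3763 m·K/W
ΣR = 1.538×10^-4 + 0.08788 + 0.3763 = 0.4643 m·K/W
Q' = ΔT/ΣR = (71 °C − 30.9 °C)/0.4643 = 86.4 W/m

Q' = 86.4 W/m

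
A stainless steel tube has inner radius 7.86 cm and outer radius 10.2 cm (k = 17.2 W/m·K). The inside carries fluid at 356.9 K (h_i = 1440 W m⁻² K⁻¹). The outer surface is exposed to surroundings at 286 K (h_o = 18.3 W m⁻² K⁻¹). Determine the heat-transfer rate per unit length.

Treat each layer as a resistance in series:
  R'_conv,in = 1/(2πr h) = 1/(2π·0.0786·1440) = 0.001406 m·K/W
  R'_stainless steel = ln(0.102/0.0786)/(2πk) = 0.2606/(2π·17.2) = 0.002411 m·K/W
  R'_conv,out = 1/(2πr h) = 1/(2π·0.102·18.3) = 0.08526 m·K/W
ΣR = 0.001406 + 0.002411 + 0.08526 = 0.08908 m·K/W
Q' = ΔT/ΣR = (356.9 K − 286 K)/0.08908 = 796 W/m

Q' = 796 W/m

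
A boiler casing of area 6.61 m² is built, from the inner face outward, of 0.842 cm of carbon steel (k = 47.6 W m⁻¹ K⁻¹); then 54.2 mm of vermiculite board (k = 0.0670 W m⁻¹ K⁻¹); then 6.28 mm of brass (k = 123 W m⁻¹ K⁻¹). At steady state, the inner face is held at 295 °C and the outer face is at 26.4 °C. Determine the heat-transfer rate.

Treat each layer as a resistance in series:
  R_carbon steel = L/(kA) = 0.00842/(47.6·6.61) = 2.676×10^-5 K/W
  R_vermiculite board = L/(kA) = 0.0542/(0.0670·6.61) = 0.1224 K/W
  R_brass = L/(kA) = 0.00628/(123·6.61) = 7.724×10^-6 K/W
ΣR = 2.676×10^-5 + 0.1224 + 7.724×10^-6 = 0.1224 K/W
Q = ΔT/ΣR = (295 °C − 26.4 °C)/0.1224 = 2190 W

Q = 2190 W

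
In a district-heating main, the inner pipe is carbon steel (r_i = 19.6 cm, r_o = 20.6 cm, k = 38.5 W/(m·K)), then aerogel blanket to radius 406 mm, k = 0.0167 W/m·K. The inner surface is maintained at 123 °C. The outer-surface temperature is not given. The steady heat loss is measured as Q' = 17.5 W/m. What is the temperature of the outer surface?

Series resistances:
  R'_carbon steel = ln(0.206/0.196)/(2πk) = 0.04976/(2π·38.5) = 2.057×10^-4 m·K/W
  R'_aerogel blanket = ln(0.406/0.206)/(2πk) = 0.6785/(2π·0.0167) = 6.466 m·K/W
ΣR = 6.466 m·K/W
ΔT = Q'·ΣR = 17.5 × 6.466 = 113.2 K
Heat flows outward, so T_out = T_in − ΔT = 123 − 113.2 = 9.8 °C

T_out = 9.8 °C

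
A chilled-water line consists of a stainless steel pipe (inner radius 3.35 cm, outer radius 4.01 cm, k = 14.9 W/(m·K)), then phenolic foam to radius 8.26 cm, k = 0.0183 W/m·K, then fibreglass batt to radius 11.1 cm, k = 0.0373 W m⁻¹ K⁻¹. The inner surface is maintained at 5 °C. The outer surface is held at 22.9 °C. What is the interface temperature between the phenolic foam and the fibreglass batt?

T = 19.9 °C

Series thermal resistances, inner to outer:
  R'_stainless steel = ln(0.0401/0.0335)/(2πk) = 0.1798/(2π·14.9) = 0.001921 m·K/W
  R'_phenolic foam = ln(0.0826/0.0401)/(2πk) = 0.7226/(2π·0.0183) = 6.285 m·K/W
  R'_fibreglass batt = ln(0.111/0.0826)/(2πk) = 0.2955/(2π·0.0373) = 1.261 m·K/W
ΣR = 0.001921 + 6.285 + 1.261 = 7.548 m·K/W
Q' = ΔT/ΣR = (5 °C − 22.9 °C)/7.548 = -2.371 W/m
From the inner boundary to the phenolic foam/fibreglass batt interface, ΣR_partial = 6.287 m·K/W.
T_interface = T_in − Q'·ΣR_partial = 5 °C − (-2.371)(6.287) = 19.9 °C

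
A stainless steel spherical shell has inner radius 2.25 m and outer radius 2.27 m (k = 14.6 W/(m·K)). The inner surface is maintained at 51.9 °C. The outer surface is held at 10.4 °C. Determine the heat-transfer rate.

Q = 1940 kW

Q = 4πk·ΔT/(1/r₁ − 1/r₂) = 4π × 14.6 × 41.5 / (1/2.25 − 1/2.27) = 1.94×10^6 W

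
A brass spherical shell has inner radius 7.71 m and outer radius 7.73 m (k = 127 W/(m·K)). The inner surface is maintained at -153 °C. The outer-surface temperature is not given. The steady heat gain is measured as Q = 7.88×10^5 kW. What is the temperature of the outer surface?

Series resistances:
  R_brass = (1/7.71 − 1/7.73)/(4πk) = 3.356×10^-4/(4π·127) = 2.103×10^-7 K/W
ΣR = 2.103×10^-7 K/W
ΔT = Q·ΣR = 7.88×10^8 × 2.103×10^-7 = 165.7 K
Heat flows inward, so T_out = T_in + ΔT = -153 + 165.7 = 12.7 °C

T_out = 12.7 °C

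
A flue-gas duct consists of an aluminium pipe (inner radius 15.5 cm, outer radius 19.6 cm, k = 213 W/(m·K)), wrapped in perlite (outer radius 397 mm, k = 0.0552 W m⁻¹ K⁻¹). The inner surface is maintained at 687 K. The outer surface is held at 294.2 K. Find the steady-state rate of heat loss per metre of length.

Treat each layer as a resistance in series:
  R'_aluminium = ln(0.196/0.155)/(2πk) = 0.2347/(2π·213) = 1.754×10^-4 m·K/W
  R'_perlite = ln(0.397/0.196)/(2πk) = 0.7058/(2π·0.0552) = 2.035 m·K/W
ΣR = 1.754×10^-4 + 2.035 = 2.035 m·K/W
Q' = ΔT/ΣR = (687 K − 294.2 K)/2.035 = 193 W/m

Q' = 193 W/m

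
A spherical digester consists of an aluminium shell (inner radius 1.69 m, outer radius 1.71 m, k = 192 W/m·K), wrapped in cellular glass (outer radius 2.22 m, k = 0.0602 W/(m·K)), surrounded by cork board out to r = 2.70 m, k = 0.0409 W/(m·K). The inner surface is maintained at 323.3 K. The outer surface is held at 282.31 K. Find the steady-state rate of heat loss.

Resistance network (inner→outer):
  R_aluminium = (1/1.69 − 1/1.71)/(4πk) = 0.006921/(4π·192) = 2.868×10^-6 K/W
  R_cellular glass = (1/1.71 − 1/2.22)/(4πk) = 0.1343/(4π·0.0602) = 0.1776 K/W
  R_cork board = (1/2.22 − 1/2.70)/(4πk) = 0.08008/(4π·0.0409) = 0.1558 K/W
ΣR = 2.868×10^-6 + 0.1776 + 0.1558 = 0.3334 K/W
Q = ΔT/ΣR = (323.3 K − 282.31 K)/0.3334 = 123 W

Q = 123 W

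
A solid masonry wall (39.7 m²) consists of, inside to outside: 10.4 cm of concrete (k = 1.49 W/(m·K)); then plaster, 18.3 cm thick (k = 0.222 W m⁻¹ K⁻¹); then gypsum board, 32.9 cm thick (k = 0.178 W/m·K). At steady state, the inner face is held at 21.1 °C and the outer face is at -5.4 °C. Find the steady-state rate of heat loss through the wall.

Q = 384 W

Treat each layer as a resistance in series:
  R_concrete = L/(kA) = 0.104/(1.49·39.7) = 0.001758 K/W
  R_plaster = L/(kA) = 0.183/(0.222·39.7) = 0.02076 K/W
  R_gypsum board = L/(kA) = 0.329/(0.178·39.7) = 0.04656 K/W
ΣR = 0.001758 + 0.02076 + 0.04656 = 0.06908 K/W
Q = ΔT/ΣR = (21.1 °C − -5.4 °C)/0.06908 = 384 W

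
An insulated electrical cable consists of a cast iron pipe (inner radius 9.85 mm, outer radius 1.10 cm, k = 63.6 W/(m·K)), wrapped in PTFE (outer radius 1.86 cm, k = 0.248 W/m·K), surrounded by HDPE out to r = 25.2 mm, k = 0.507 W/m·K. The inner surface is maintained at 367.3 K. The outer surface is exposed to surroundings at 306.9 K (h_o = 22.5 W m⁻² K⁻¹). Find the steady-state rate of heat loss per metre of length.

Series thermal resistances, inner to outer:
  R'_cast iron = ln(0.0110/0.00985)/(2πk) = 0.1104/(2π·63.6) = 2.763×10^-4 m·K/W
  R'_PTFE = ln(0.0186/0.0110)/(2πk) = 0.5253/(2π·0.248) = 0.3371 m·K/W
  R'_HDPE = ln(0.0252/0.0186)/(2πk) = 0.3037/(2π·0.507) = 0.09533 m·K/W
  R'_conv,out = 1/(2πr h) = 1/(2π·0.0252·22.5) = 0.2807 m·K/W
ΣR = 2.763×10^-4 + 0.3371 + 0.09533 + 0.2807 = 0.7134 m·K/W
Q' = ΔT/ΣR = (367.3 K − 306.9 K)/0.7134 = 84.7 W/m

Q' = 84.7 W/m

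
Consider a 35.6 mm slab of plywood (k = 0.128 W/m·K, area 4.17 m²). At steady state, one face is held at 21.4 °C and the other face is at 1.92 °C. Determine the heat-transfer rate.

Q = kA·ΔT/L = 0.128 × 4.17 × |21.4 °C − 1.92 °C| / 0.0356 = 292 W

Q = 292 W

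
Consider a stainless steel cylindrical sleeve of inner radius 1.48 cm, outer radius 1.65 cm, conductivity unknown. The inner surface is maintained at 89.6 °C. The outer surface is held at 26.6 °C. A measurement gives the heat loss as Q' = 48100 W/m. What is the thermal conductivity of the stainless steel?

k = 13.2 W/m·K

ΣR = ΔT/Q' = |89.6 − 26.6|/48100 = 0.001310 m·K/W
ln(r₂/r₁)/(2πk) = 0.001310 ⇒ k = 0.1087/(2π·0.001310) = 13.2 W/m·K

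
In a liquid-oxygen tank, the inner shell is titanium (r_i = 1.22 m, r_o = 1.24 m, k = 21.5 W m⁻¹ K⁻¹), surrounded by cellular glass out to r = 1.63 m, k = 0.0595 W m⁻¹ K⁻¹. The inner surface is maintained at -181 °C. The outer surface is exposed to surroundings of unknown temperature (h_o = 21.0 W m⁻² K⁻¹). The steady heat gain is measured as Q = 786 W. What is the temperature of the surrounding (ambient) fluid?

Sum the resistances:
  R_titanium = (1/1.22 − 1/1.24)/(4πk) = 0.01322/(4π·21.5) = 4.893×10^-5 K/W
  R_cellular glass = (1/1.24 − 1/1.63)/(4πk) = 0.1930/(4π·0.0595) = 0.2581 K/W
  R_conv,out = 1/(4πr²h) = 1/(4π·1.63²·21.0) = 0.001426 K/W
ΣR = 0.2595 K/W
ΔT = Q·ΣR = 786 × 0.2595 = 204.0 K
Heat flows inward, so T_out = T_in + ΔT = -181 + 204.0 = 23.0 °C

T_out = 23.0 °C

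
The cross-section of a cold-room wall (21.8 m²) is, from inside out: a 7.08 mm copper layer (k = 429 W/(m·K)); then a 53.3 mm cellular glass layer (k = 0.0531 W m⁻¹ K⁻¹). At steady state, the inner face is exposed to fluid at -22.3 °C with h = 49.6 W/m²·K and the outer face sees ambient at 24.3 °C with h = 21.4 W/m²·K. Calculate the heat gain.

Treat each layer as a resistance in series:
  R_conv,in = 1/(hA) = 1/(49.6·21.8) = 9.248×10^-4 K/W
  R_copper = L/(kA) = 0.00708/(429·21.8) = 7.570×10^-7 K/W
  R_cellular glass = L/(kA) = 0.0533/(0.0531·21.8) = 0.04604 K/W
  R_conv,out = 1/(hA) = 1/(21.4·21.8) = 0.002144 K/W
ΣR = 9.248×10^-4 + 7.570×10^-7 + 0.04604 + 0.002144 = 0.04911 K/W
Q = ΔT/ΣR = (-22.3 °C − 24.3 °C)/0.04911 = -949 W
(Negative Q ⇒ heat flows inward; heat gain = 949 W.)

Q = 949 W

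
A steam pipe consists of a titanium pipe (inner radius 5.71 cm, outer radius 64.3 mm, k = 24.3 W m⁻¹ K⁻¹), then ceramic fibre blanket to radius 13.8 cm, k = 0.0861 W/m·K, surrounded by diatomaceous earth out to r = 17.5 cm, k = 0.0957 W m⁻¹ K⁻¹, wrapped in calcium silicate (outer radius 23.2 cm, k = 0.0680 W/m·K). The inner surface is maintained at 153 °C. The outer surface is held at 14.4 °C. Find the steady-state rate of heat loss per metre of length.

Q' = 56.2 W/m

Treat each layer as a resistance in series:
  R'_titanium = ln(0.0643/0.0571)/(2πk) = 0.1188/(2π·24.3) = 7.778×10^-4 m·K/W
  R'_ceramic fibre blanket = ln(0.138/0.0643)/(2πk) = 0.7637/(2π·0.0861) = 1.412 m·K/W
  R'_diatomaceous earth = ln(0.175/0.138)/(2πk) = 0.2375/(2π·0.0957) = 0.3950 m·K/W
  R'_calcium silicate = ln(0.232/0.175)/(2πk) = 0.2820/(2π·0.0680) = 0.6599 m·K/W
ΣR = 7.778×10^-4 + 1.412 + 0.3950 + 0.6599 = 2.468 m·K/W
Q' = ΔT/ΣR = (153 °C − 14.4 °C)/2.468 = 56.2 W/m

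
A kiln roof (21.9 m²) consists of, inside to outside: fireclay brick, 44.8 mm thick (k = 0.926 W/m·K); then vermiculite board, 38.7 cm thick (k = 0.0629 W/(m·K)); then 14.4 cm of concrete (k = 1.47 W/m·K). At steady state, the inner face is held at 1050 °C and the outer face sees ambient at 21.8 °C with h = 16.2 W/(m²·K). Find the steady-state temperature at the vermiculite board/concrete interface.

T = 48 °C

Resistance network (inner→outer):
  R_fireclay brick = L/(kA) = 0.0448/(0.926·21.9) = 0.002209 K/W
  R_vermiculite board = L/(kA) = 0.387/(0.0629·21.9) = 0.2809 K/W
  R_concrete = L/(kA) = 0.144/(1.47·21.9) = 0.004473 K/W
  R_conv,out = 1/(hA) = 1/(16.2·21.9) = 0.002819 K/W
ΣR = 0.002209 + 0.2809 + 0.004473 + 0.002819 = 0.2904 K/W
Q = ΔT/ΣR = (1050 °C − 21.8 °C)/0.2904 = 3541 W
From the inner boundary to the vermiculite board/concrete interface, ΣR_partial = 0.2831 K/W.
T_interface = T_in − Q·ΣR_partial = 1050 °C − (3541)(0.2831) = 48 °C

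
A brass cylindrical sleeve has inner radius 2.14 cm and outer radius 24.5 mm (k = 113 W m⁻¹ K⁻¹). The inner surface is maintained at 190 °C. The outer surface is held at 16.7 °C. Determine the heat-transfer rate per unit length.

Q' = 2πk·ΔT/ln(r₂/r₁) = 2π × 113 × 173.3 / ln(0.0245/0.0214) = 9.10×10^5 W/m

Q' = 9.10×10^5 W/m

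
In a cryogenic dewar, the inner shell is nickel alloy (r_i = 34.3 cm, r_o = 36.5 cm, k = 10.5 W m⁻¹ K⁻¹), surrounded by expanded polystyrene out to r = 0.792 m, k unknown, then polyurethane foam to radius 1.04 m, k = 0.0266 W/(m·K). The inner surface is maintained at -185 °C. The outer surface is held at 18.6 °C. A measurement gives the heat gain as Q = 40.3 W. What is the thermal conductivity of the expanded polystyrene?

k = 0.0283 W/m·K

ΣR = ΔT/Q = |-185 − 18.6|/40.3 = 5.052 K/W
Known resistances:
  R_nickel alloy = (1/0.343 − 1/0.365)/(4πk) = 0.1757/(4π·10.5) = 0.001332 K/W
  R_polyurethane foam = (1/0.792 − 1/1.04)/(4πk) = 0.3011/(4π·0.0266) = 0.9007 K/W
R_expanded polystyrene = ΣR − ΣR_known = 5.052 − 0.9020 = 4.150 K/W
(1/r₁−1/r₂)/(4πk) = 4.150 ⇒ k = 1.477/(4π·4.150) = 0.0283 W/m·K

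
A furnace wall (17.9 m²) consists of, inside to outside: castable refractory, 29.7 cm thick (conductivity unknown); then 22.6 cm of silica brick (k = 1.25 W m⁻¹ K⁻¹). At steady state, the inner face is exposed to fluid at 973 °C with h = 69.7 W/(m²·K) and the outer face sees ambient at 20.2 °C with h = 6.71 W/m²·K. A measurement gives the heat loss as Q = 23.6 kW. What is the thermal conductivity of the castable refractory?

ΣR = ΔT/Q = |973 − 20.2|/23600 = 0.04037 K/W
Known resistances:
  R_conv,in = 1/(hA) = 1/(69.7·17.9) = 8.015×10^-4 K/W
  R_silica brick = L/(kA) = 0.226/(1.25·17.9) = 0.01010 K/W
  R_conv,out = 1/(hA) = 1/(6.71·17.9) = 0.008326 K/W
R_castable refractory = ΣR − ΣR_known = 0.04037 − 0.01923 = 0.02114 K/W
L/(kA) = 0.02114 ⇒ k = 0.297/(0.02114·17.9) = 0.785 W/m·K

k = 0.785 W/m·K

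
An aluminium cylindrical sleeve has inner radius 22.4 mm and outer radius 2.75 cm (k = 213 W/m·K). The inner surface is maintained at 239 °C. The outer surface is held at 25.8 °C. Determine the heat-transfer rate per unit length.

Q' = 1390 kW/m

Q' = 2πk·ΔT/ln(r₂/r₁) = 2π × 213 × 213.2 / ln(0.0275/0.0224) = 1.39×10^6 W/m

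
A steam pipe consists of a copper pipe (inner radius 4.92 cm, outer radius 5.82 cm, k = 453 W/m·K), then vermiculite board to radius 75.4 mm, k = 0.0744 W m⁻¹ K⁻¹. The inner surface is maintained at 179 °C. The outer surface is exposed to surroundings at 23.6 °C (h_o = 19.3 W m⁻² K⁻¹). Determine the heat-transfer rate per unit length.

Q' = 234 W/m

Series thermal resistances, inner to outer:
  R'_copper = ln(0.0582/0.0492)/(2πk) = 0.1680/(2π·453) = 5.902×10^-5 m·K/W
  R'_vermiculite board = ln(0.0754/0.0582)/(2πk) = 0.2589/(2π·0.0744) = 0.5539 m·K/W
  R'_conv,out = 1/(2πr h) = 1/(2π·0.0754·19.3) = 0.1094 m·K/W
ΣR = 5.902×10^-5 + 0.5539 + 0.1094 = 0.6634 m·K/W
Q' = ΔT/ΣR = (179 °C − 23.6 °C)/0.6634 = 234 W/m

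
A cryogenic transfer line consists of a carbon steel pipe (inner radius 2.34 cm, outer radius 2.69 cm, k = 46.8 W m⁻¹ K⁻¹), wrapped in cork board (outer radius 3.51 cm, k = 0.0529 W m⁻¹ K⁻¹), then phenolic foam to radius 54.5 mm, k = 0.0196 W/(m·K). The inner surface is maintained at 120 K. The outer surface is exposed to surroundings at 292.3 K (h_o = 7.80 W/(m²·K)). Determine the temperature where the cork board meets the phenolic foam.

T = 149 K

Treat each layer as a resistance in series:
  R'_carbon steel = ln(0.0269/0.0234)/(2πk) = 0.1394/(2π·46.8) = 4.740×10^-4 m·K/W
  R'_cork board = ln(0.0351/0.0269)/(2πk) = 0.2661/(2π·0.0529) = 0.8005 m·K/W
  R'_phenolic foam = ln(0.0545/0.0351)/(2πk) = 0.4400/(2π·0.0196) = 3.573 m·K/W
  R'_conv,out = 1/(2πr h) = 1/(2π·0.0545·7.80) = 0.3744 m·K/W
ΣR = 4.740×10^-4 + 0.8005 + 3.573 + 0.3744 = 4.748 m·K/W
Q' = ΔT/ΣR = (120 K − 292.3 K)/4.748 = -36.29 W/m
From the inner boundary to the cork board/phenolic foam interface, ΣR_partial = 0.8010 m·K/W.
T_interface = T_in − Q'·ΣR_partial = 120 K − (-36.29)(0.8010) = 149 K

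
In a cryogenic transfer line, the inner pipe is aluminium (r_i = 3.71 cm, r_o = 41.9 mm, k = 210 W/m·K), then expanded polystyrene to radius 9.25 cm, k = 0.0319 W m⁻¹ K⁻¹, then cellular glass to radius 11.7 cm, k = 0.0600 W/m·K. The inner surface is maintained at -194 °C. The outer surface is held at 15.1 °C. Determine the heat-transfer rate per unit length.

Q' = 45.7 W/m

Series thermal resistances, inner to outer:
  R'_aluminium = ln(0.0419/0.0371)/(2πk) = 0.1217/(2π·210) = 9.221×10^-5 m·K/W
  R'_expanded polystyrene = ln(0.0925/0.0419)/(2πk) = 0.7919/(2π·0.0319) = 3.951 m·K/W
  R'_cellular glass = ln(0.117/0.0925)/(2πk) = 0.2350/(2π·0.0600) = 0.6233 m·K/W
ΣR = 9.221×10^-5 + 3.951 + 0.6233 = 4.574 m·K/W
Q' = ΔT/ΣR = (-194 °C − 15.1 °C)/4.574 = -45.7 W/m
(Negative Q' ⇒ heat flows inward; heat gain = 45.7 W/m.)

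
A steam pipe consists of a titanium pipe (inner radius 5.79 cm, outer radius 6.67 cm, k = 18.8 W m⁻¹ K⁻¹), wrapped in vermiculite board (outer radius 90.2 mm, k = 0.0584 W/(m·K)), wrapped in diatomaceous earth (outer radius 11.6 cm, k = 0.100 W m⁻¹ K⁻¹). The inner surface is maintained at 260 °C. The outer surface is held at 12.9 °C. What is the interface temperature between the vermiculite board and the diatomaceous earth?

Treat each layer as a resistance in series:
  R'_titanium = ln(0.0667/0.0579)/(2πk) = 0.1415/(2π·18.8) = 0.001198 m·K/W
  R'_vermiculite board = ln(0.0902/0.0667)/(2πk) = 0.3018/(2π·0.0584) = 0.8225 m·K/W
  R'_diatomaceous earth = ln(0.116/0.0902)/(2πk) = 0.2516/(2π·0.100) = 0.4004 m·K/W
ΣR = 0.001198 + 0.8225 + 0.4004 = 1.224 m·K/W
Q' = ΔT/ΣR = (260 °C − 12.9 °C)/1.224 = 201.9 W/m
From the inner boundary to the vermiculite board/diatomaceous earth interface, ΣR_partial = 0.8237 m·K/W.
T_interface = T_in − Q'·ΣR_partial = 260 °C − (201.9)(0.8237) = 93.7 °C

T = 93.7 °C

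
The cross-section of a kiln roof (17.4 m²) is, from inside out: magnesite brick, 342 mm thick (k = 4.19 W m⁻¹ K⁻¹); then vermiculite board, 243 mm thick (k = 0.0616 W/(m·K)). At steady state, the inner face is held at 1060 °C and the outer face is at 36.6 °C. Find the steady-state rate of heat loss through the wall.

Resistance network (inner→outer):
  R_magnesite brick = L/(kA) = 0.342/(4.19·17.4) = 0.004691 K/W
  R_vermiculite board = L/(kA) = 0.243/(0.0616·17.4) = 0.2267 K/W
ΣR = 0.004691 + 0.2267 = 0.2314 K/W
Q = ΔT/ΣR = (1060 °C − 36.6 °C)/0.2314 = 4420 W

Q = 4.42 kW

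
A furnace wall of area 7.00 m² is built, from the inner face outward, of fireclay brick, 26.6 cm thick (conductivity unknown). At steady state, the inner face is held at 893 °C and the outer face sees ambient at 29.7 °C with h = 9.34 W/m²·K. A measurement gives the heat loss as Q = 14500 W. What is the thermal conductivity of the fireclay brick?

ΣR = ΔT/Q = |893 − 29.7|/14500 = 0.05954 K/W
Known resistances:
  R_conv,out = 1/(hA) = 1/(9.34·7.00) = 0.01530 K/W
R_fireclay brick = ΣR − ΣR_known = 0.05954 − 0.01530 = 0.04424 K/W
L/(kA) = 0.04424 ⇒ k = 0.266/(0.04424·7.00) = 0.859 W/m·K

k = 0.859 W/m·K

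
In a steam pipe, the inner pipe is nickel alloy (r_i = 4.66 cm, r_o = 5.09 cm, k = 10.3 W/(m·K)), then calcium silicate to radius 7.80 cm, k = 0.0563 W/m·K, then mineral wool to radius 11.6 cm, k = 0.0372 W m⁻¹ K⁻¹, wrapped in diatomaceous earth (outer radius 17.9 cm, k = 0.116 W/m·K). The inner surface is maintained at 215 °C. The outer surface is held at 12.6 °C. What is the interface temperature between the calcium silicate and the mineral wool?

T = 145 °C

Series thermal resistances, inner to outer:
  R'_nickel alloy = ln(0.0509/0.0466)/(2πk) = 0.08826/(2π·10.3) = 0.001364 m·K/W
  R'_calcium silicate = ln(0.0780/0.0509)/(2πk) = 0.4268/(2π·0.0563) = 1.207 m·K/W
  R'_mineral wool = ln(0.116/0.0780)/(2πk) = 0.3969/(2π·0.0372) = 1.698 m·K/W
  R'_diatomaceous earth = ln(0.179/0.116)/(2πk) = 0.4338/(2π·0.116) = 0.5952 m·K/W
ΣR = 0.001364 + 1.207 + 1.698 + 0.5952 = 3.502 m·K/W
Q' = ΔT/ΣR = (215 °C − 12.6 °C)/3.502 = 57.80 W/m
From the inner boundary to the calcium silicate/mineral wool interface, ΣR_partial = 1.208 m·K/W.
T_interface = T_in − Q'·ΣR_partial = 215 °C − (57.80)(1.208) = 145 °C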